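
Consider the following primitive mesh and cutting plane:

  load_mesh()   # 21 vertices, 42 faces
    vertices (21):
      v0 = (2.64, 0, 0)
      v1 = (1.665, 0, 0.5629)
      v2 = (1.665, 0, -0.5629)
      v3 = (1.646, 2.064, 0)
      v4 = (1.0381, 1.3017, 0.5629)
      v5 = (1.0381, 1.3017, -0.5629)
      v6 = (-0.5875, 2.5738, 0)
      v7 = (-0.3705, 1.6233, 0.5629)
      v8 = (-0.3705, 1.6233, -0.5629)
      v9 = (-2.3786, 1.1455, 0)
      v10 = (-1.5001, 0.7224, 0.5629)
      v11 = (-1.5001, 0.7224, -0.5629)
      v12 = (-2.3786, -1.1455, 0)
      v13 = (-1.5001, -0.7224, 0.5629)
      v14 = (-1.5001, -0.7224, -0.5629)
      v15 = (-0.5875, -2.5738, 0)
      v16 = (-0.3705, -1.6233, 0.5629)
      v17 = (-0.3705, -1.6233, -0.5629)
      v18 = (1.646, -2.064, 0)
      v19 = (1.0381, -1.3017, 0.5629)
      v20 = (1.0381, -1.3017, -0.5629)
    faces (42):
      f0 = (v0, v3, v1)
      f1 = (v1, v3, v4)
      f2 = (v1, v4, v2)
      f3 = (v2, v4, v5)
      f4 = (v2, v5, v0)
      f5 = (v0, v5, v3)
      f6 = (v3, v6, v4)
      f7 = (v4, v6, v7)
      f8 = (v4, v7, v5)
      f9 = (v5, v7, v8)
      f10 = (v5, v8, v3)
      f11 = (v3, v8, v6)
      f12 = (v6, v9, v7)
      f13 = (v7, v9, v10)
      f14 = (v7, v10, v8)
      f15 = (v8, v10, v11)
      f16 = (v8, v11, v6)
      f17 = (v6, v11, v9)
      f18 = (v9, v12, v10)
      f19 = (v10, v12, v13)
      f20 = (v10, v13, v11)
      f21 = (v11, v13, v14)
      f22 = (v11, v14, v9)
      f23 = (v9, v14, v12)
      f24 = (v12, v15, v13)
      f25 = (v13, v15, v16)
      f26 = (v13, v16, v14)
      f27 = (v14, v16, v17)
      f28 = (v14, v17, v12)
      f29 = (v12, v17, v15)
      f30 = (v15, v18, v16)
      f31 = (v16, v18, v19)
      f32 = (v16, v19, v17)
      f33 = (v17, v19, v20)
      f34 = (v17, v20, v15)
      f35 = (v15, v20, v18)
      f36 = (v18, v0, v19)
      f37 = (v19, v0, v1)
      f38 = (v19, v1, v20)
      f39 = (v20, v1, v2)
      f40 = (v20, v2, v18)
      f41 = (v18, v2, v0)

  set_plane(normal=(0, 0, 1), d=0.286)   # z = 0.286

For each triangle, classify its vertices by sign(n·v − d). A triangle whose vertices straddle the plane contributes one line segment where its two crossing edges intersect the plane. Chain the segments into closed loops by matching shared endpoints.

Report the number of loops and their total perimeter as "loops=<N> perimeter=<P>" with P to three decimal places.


Straddling triangles (28 of 42):
  (v0,v3,v1) [--+] → (1.65565, 1.01532, 0.286)–(2.14462, 0, 0.286)  len=1.1269
  (v1,v3,v4) [+-+] → (1.65565, 1.01532, 0.286)–(1.33714, 1.67669, 0.286)  len=0.7341
  (v1,v4,v2) [++-] → (1.19229, 0.981536, 0.286)–(1.665, 0, 0.286)  len=1.0894
  (v2,v4,v5) [-+-] → (1.19229, 0.981536, 0.286)–(1.0381, 1.3017, 0.286)  len=0.3554
  (v3,v6,v4) [--+] → (0.23844, 1.92747, 0.286)–(1.33714, 1.67669, 0.286)  len=1.1270
  (v4,v6,v7) [+-+] → (0.23844, 1.92747, 0.286)–(-0.477246, 2.09087, 0.286)  len=0.7341
  (v4,v7,v5) [++-] → (-0.024043, 1.5442, 0.286)–(1.0381, 1.3017, 0.286)  len=1.0895
  (v5,v7,v8) [-+-] → (-0.024043, 1.5442, 0.286)–(-0.3705, 1.6233, 0.286)  len=0.3554
  (v6,v9,v7) [--+] → (-1.35832, 1.38826, 0.286)–(-0.477246, 2.09087, 0.286)  len=1.1269
  (v7,v9,v10) [+-+] → (-1.35832, 1.38826, 0.286)–(-1.93225, 0.93053, 0.286)  len=0.7341
  (v7,v10,v8) [++-] → (-1.22227, 0.943984, 0.286)–(-0.3705, 1.6233, 0.286)  len=1.0895
  (v8,v10,v11) [-+-] → (-1.22227, 0.943984, 0.286)–(-1.5001, 0.7224, 0.286)  len=0.3554
  (v9,v12,v10) [--+] → (-1.93225, -0.196452, 0.286)–(-1.93225, 0.93053, 0.286)  len=1.1270
  (v10,v12,v13) [+-+] → (-1.93225, -0.196452, 0.286)–(-1.93225, -0.93053, 0.286)  len=0.7341
  (v10,v13,v11) [++-] → (-1.5001, -0.367039, 0.286)–(-1.5001, 0.7224, 0.286)  len=1.0894
  (v11,v13,v14) [-+-] → (-1.5001, -0.367039, 0.286)–(-1.5001, -0.7224, 0.286)  len=0.3554
  (v12,v15,v13) [--+] → (-1.05118, -1.63313, 0.286)–(-1.93225, -0.93053, 0.286)  len=1.1269
  (v13,v15,v16) [+-+] → (-1.05118, -1.63313, 0.286)–(-0.477246, -2.09087, 0.286)  len=0.7341
  (v13,v16,v14) [++-] → (-0.648335, -1.40172, 0.286)–(-1.5001, -0.7224, 0.286)  len=1.0895
  (v14,v16,v17) [-+-] → (-0.648335, -1.40172, 0.286)–(-0.3705, -1.6233, 0.286)  len=0.3554
  (v15,v18,v16) [--+] → (0.62145, -1.84009, 0.286)–(-0.477246, -2.09087, 0.286)  len=1.1270
  (v16,v18,v19) [+-+] → (0.62145, -1.84009, 0.286)–(1.33714, -1.67669, 0.286)  len=0.7341
  (v16,v19,v17) [++-] → (0.691643, -1.3808, 0.286)–(-0.3705, -1.6233, 0.286)  len=1.0895
  (v17,v19,v20) [-+-] → (0.691643, -1.3808, 0.286)–(1.0381, -1.3017, 0.286)  len=0.3554
  (v18,v0,v19) [--+] → (1.8261, -0.661372, 0.286)–(1.33714, -1.67669, 0.286)  len=1.1269
  (v19,v0,v1) [+-+] → (1.8261, -0.661372, 0.286)–(2.14462, 0, 0.286)  len=0.7341
  (v19,v1,v20) [++-] → (1.51081, -0.320164, 0.286)–(1.0381, -1.3017, 0.286)  len=1.0894
  (v20,v1,v2) [-+-] → (1.51081, -0.320164, 0.286)–(1.665, 0, 0.286)  len=0.3554

Chained into 2 loop(s):
  loop 1: 14 segments, perimeter = 13.0272
  loop 2: 14 segments, perimeter = 10.1138
Total perimeter = 23.141

loops=2 perimeter=23.141


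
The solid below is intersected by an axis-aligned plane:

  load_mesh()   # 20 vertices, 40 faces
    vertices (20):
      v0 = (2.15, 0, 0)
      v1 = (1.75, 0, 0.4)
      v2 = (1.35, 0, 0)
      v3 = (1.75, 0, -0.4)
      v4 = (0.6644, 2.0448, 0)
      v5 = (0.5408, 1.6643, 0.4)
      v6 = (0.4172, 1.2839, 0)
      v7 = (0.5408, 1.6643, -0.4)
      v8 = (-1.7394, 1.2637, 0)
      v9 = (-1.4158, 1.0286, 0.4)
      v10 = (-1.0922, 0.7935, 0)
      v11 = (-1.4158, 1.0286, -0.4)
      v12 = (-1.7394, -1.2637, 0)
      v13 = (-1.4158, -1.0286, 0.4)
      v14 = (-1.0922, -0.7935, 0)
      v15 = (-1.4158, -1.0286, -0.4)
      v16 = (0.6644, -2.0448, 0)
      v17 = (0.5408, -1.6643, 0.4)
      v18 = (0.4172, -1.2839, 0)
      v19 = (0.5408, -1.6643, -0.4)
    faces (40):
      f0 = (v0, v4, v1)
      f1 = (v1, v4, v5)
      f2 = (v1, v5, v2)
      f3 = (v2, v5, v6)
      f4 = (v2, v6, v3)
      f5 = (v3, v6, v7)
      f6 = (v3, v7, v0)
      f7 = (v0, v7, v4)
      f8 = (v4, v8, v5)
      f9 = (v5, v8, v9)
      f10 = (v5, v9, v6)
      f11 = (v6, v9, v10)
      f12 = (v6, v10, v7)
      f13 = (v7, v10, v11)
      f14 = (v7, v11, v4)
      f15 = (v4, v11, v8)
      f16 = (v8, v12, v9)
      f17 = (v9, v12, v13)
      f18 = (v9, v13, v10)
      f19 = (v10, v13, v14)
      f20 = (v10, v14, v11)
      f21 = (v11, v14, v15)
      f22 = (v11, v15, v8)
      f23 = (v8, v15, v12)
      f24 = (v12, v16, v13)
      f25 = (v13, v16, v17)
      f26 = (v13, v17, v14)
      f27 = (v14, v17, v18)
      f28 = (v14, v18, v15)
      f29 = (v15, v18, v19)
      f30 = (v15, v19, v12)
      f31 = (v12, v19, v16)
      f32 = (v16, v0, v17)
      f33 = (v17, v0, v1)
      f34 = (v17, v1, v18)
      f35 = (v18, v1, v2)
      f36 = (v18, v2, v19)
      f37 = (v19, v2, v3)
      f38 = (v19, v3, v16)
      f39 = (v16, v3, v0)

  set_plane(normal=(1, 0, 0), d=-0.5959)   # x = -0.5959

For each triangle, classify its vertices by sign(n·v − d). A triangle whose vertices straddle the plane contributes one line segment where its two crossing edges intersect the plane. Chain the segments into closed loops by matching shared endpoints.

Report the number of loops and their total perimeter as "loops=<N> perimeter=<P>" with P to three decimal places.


Straddling triangles (16 of 40):
  (v4,v8,v5) [+-+] → (-0.5959, 1.63527, 0)–(-0.5959, 1.4646, 0.200596)  len=0.2634
  (v5,v8,v9) [+--] → (-0.5959, 1.4646, 0.200596)–(-0.5959, 1.29499, 0.4)  len=0.2618
  (v5,v9,v6) [+-+] → (-0.5959, 1.29499, 0.4)–(-0.5959, 1.1428, 0.22108)  len=0.2349
  (v6,v9,v10) [+--] → (-0.5959, 1.1428, 0.22108)–(-0.5959, 0.954747, 0)  len=0.2902
  (v6,v10,v7) [+-+] → (-0.5959, 0.954747, 0)–(-0.5959, 1.05815, -0.121568)  len=0.1596
  (v7,v10,v11) [+--] → (-0.5959, 1.05815, -0.121568)–(-0.5959, 1.29499, -0.4)  len=0.3655
  (v7,v11,v4) [+-+] → (-0.5959, 1.29499, -0.4)–(-0.5959, 1.42913, -0.242342)  len=0.2070
  (v4,v11,v8) [+--] → (-0.5959, 1.42913, -0.242342)–(-0.5959, 1.63527, 0)  len=0.3182
  (v12,v16,v13) [-+-] → (-0.5959, -1.63527, 0)–(-0.5959, -1.42913, 0.242342)  len=0.3182
  (v13,v16,v17) [-++] → (-0.5959, -1.42913, 0.242342)–(-0.5959, -1.29499, 0.4)  len=0.2070
  (v13,v17,v14) [-+-] → (-0.5959, -1.29499, 0.4)–(-0.5959, -1.05815, 0.121568)  len=0.3655
  (v14,v17,v18) [-++] → (-0.5959, -1.05815, 0.121568)–(-0.5959, -0.954747, 0)  len=0.1596
  (v14,v18,v15) [-+-] → (-0.5959, -0.954747, 0)–(-0.5959, -1.1428, -0.22108)  len=0.2902
  (v15,v18,v19) [-++] → (-0.5959, -1.1428, -0.22108)–(-0.5959, -1.29499, -0.4)  len=0.2349
  (v15,v19,v12) [-+-] → (-0.5959, -1.29499, -0.4)–(-0.5959, -1.4646, -0.200596)  len=0.2618
  (v12,v19,v16) [-++] → (-0.5959, -1.4646, -0.200596)–(-0.5959, -1.63527, 0)  len=0.2634

Chained into 2 loop(s):
  loop 1: 8 segments, perimeter = 2.1006
  loop 2: 8 segments, perimeter = 2.1006
Total perimeter = 4.201

loops=2 perimeter=4.201


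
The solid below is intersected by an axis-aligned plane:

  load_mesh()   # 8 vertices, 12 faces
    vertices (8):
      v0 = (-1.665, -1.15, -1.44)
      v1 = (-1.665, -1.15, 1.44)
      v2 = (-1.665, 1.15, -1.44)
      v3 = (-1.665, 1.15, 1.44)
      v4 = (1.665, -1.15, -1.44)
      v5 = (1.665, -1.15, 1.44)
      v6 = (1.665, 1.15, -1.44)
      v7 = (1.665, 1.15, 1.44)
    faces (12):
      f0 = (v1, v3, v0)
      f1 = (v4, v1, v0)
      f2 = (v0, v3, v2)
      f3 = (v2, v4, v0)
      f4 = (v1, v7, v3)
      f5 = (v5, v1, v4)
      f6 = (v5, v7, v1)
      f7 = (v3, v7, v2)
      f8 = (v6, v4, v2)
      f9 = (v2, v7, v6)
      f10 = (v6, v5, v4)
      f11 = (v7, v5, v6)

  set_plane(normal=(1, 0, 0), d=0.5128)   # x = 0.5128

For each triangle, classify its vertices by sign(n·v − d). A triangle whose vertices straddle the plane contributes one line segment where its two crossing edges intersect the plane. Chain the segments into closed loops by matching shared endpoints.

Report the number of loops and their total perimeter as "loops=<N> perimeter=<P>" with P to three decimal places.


loops=1 perimeter=10.360

Straddling triangles (8 of 12):
  (v4,v1,v0) [+--] → (0.5128, -1.15, -0.443503)–(0.5128, -1.15, -1.44)  len=0.9965
  (v2,v4,v0) [-+-] → (0.5128, -0.354186, -1.44)–(0.5128, -1.15, -1.44)  len=0.7958
  (v1,v7,v3) [-+-] → (0.5128, 0.354186, 1.44)–(0.5128, 1.15, 1.44)  len=0.7958
  (v5,v1,v4) [+-+] → (0.5128, -1.15, 1.44)–(0.5128, -1.15, -0.443503)  len=1.8835
  (v5,v7,v1) [++-] → (0.5128, 0.354186, 1.44)–(0.5128, -1.15, 1.44)  len=1.5042
  (v3,v7,v2) [-+-] → (0.5128, 1.15, 1.44)–(0.5128, 1.15, 0.443503)  len=0.9965
  (v6,v4,v2) [++-] → (0.5128, -0.354186, -1.44)–(0.5128, 1.15, -1.44)  len=1.5042
  (v2,v7,v6) [-++] → (0.5128, 1.15, 0.443503)–(0.5128, 1.15, -1.44)  len=1.8835

Chained into 1 loop(s):
  loop 1: 8 segments, perimeter = 10.3600
Total perimeter = 10.360


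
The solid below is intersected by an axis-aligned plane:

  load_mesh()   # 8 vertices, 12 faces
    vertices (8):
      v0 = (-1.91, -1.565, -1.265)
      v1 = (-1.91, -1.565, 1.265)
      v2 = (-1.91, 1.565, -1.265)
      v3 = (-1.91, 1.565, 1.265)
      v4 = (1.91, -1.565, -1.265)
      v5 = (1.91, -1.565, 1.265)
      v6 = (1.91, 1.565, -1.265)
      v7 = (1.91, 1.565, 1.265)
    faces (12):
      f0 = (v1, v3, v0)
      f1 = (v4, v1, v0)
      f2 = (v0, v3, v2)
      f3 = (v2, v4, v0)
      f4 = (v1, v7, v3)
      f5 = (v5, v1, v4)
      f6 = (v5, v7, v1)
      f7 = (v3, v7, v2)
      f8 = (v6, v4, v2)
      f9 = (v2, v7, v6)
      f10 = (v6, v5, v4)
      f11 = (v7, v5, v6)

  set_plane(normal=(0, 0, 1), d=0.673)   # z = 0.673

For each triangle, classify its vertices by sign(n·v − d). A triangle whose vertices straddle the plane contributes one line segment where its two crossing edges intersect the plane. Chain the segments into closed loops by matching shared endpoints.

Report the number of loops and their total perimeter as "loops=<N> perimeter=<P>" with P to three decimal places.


Straddling triangles (8 of 12):
  (v1,v3,v0) [++-] → (-1.91, 0.832605, 0.673)–(-1.91, -1.565, 0.673)  len=2.3976
  (v4,v1,v0) [-+-] → (-1.01615, -1.565, 0.673)–(-1.91, -1.565, 0.673)  len=0.8938
  (v0,v3,v2) [-+-] → (-1.91, 0.832605, 0.673)–(-1.91, 1.565, 0.673)  len=0.7324
  (v5,v1,v4) [++-] → (-1.01615, -1.565, 0.673)–(1.91, -1.565, 0.673)  len=2.9262
  (v3,v7,v2) [++-] → (1.01615, 1.565, 0.673)–(-1.91, 1.565, 0.673)  len=2.9262
  (v2,v7,v6) [-+-] → (1.01615, 1.565, 0.673)–(1.91, 1.565, 0.673)  len=0.8938
  (v6,v5,v4) [-+-] → (1.91, -0.832605, 0.673)–(1.91, -1.565, 0.673)  len=0.7324
  (v7,v5,v6) [++-] → (1.91, -0.832605, 0.673)–(1.91, 1.565, 0.673)  len=2.3976

Chained into 1 loop(s):
  loop 1: 8 segments, perimeter = 13.9000
Total perimeter = 13.900

loops=1 perimeter=13.900


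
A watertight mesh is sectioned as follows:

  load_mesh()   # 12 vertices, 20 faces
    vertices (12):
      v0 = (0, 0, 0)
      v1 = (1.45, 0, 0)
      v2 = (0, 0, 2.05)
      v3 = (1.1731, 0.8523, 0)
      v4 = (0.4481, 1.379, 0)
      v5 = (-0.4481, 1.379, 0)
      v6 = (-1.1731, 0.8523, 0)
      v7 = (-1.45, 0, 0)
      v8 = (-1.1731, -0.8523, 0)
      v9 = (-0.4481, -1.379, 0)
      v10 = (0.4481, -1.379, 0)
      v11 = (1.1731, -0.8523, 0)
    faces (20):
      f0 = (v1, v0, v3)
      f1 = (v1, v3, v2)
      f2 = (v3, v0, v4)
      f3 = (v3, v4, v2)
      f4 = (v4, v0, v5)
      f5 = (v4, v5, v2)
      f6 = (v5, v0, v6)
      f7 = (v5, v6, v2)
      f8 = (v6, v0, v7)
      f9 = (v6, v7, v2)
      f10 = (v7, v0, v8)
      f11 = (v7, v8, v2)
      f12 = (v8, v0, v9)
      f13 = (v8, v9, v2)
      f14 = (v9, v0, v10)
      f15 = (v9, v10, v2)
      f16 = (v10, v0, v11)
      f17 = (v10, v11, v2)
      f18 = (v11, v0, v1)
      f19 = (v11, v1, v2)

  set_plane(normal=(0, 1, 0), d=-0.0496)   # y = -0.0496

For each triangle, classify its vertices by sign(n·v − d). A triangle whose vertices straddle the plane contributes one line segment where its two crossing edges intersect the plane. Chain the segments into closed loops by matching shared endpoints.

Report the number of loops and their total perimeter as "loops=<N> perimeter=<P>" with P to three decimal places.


Straddling triangles (10 of 20):
  (v7,v0,v8) [++-] → (-0.0682691, -0.0496, 0)–(-1.43389, -0.0496, 0)  len=1.3656
  (v7,v8,v2) [+-+] → (-1.43389, -0.0496, 0)–(-0.0682691, -0.0496, 1.9307)  len=2.3648
  (v8,v0,v9) [-+-] → (-0.0682691, -0.0496, 0)–(-0.0161173, -0.0496, 0)  len=0.0522
  (v8,v9,v2) [--+] → (-0.0161173, -0.0496, 1.97627)–(-0.0682691, -0.0496, 1.9307)  len=0.0693
  (v9,v0,v10) [-+-] → (-0.0161173, -0.0496, 0)–(0.0161173, -0.0496, 0)  len=0.0322
  (v9,v10,v2) [--+] → (0.0161173, -0.0496, 1.97627)–(-0.0161173, -0.0496, 1.97627)  len=0.0322
  (v10,v0,v11) [-+-] → (0.0161173, -0.0496, 0)–(0.0682691, -0.0496, 0)  len=0.0522
  (v10,v11,v2) [--+] → (0.0682691, -0.0496, 1.9307)–(0.0161173, -0.0496, 1.97627)  len=0.0693
  (v11,v0,v1) [-++] → (0.0682691, -0.0496, 0)–(1.43389, -0.0496, 0)  len=1.3656
  (v11,v1,v2) [-++] → (1.43389, -0.0496, 0)–(0.0682691, -0.0496, 1.9307)  len=2.3648

Chained into 1 loop(s):
  loop 1: 10 segments, perimeter = 7.7682
Total perimeter = 7.768

loops=1 perimeter=7.768


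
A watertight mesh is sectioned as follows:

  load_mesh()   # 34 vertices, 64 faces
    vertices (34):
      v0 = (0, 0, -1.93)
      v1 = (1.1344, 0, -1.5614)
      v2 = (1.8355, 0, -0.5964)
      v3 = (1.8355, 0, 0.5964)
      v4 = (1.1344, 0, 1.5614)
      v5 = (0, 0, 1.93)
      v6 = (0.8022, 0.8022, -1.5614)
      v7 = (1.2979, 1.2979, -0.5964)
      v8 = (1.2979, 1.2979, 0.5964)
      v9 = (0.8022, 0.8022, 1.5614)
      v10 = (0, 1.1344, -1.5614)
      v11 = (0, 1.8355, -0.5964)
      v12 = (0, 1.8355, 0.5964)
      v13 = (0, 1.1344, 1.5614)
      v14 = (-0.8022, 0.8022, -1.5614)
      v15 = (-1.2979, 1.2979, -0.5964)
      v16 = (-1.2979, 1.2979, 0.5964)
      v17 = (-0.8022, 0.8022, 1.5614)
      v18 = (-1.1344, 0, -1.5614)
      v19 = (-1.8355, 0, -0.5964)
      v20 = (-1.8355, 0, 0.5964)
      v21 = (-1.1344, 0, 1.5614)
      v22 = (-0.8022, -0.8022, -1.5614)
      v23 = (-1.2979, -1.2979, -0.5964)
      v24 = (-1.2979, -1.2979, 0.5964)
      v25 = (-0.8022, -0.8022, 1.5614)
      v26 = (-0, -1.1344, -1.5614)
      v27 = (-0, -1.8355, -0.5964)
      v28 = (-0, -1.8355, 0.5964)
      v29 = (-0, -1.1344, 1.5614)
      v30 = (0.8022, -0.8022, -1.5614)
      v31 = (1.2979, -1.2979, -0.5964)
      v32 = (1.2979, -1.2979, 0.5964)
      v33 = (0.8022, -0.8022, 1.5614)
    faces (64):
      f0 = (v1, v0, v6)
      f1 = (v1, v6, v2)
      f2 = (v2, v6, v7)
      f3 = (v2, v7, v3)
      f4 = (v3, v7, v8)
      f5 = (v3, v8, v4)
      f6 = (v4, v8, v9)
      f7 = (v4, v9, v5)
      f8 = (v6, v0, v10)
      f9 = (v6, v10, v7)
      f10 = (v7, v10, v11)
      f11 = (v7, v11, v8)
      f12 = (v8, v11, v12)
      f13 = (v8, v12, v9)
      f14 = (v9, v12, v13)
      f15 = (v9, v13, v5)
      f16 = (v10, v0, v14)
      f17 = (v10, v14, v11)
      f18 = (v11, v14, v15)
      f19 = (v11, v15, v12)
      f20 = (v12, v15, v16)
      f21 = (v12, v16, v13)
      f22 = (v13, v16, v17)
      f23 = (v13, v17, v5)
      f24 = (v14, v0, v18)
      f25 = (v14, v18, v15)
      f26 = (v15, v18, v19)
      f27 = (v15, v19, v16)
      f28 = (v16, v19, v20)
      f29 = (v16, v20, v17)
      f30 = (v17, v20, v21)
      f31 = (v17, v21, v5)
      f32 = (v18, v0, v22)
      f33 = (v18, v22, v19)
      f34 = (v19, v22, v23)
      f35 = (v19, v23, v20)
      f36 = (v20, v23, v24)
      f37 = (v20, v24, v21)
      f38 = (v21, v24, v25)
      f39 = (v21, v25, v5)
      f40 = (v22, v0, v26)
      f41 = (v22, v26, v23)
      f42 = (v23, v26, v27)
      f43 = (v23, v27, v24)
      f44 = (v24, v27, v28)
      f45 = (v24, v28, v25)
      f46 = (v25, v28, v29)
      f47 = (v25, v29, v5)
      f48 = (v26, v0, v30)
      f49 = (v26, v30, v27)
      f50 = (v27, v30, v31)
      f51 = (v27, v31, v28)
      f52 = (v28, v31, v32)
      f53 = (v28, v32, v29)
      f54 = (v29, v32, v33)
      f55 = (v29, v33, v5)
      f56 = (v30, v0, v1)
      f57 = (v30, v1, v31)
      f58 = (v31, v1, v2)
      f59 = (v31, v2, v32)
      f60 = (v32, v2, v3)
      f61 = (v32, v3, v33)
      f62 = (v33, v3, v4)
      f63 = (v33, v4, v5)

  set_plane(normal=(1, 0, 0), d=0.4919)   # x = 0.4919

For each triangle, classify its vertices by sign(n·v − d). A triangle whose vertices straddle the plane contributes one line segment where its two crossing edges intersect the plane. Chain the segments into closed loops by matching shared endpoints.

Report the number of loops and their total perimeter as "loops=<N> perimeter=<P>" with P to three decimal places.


loops=1 perimeter=10.988

Straddling triangles (20 of 64):
  (v1,v0,v6) [+-+] → (0.4919, 0, -1.77017)–(0.4919, 0.4919, -1.70398)  len=0.4963
  (v4,v9,v5) [++-] → (0.4919, 0.4919, 1.70398)–(0.4919, 0, 1.77017)  len=0.4963
  (v6,v0,v10) [+--] → (0.4919, 0.4919, -1.70398)–(0.4919, 0.930699, -1.5614)  len=0.4614
  (v6,v10,v7) [+-+] → (0.4919, 0.930699, -1.5614)–(0.4919, 1.19637, -1.19567)  len=0.4520
  (v7,v10,v11) [+--] → (0.4919, 1.19637, -1.19567)–(0.4919, 1.63175, -0.5964)  len=0.7407
  (v7,v11,v8) [+-+] → (0.4919, 1.63175, -0.5964)–(0.4919, 1.63175, -0.144333)  len=0.4521
  (v8,v11,v12) [+--] → (0.4919, 1.63175, -0.144333)–(0.4919, 1.63175, 0.5964)  len=0.7407
  (v8,v12,v9) [+-+] → (0.4919, 1.63175, 0.5964)–(0.4919, 1.20189, 1.18813)  len=0.7314
  (v9,v12,v13) [+--] → (0.4919, 1.20189, 1.18813)–(0.4919, 0.930699, 1.5614)  len=0.4614
  (v9,v13,v5) [+--] → (0.4919, 0.930699, 1.5614)–(0.4919, 0.4919, 1.70398)  len=0.4614
  (v26,v0,v30) [--+] → (0.4919, -0.4919, -1.70398)–(0.4919, -0.930699, -1.5614)  len=0.4614
  (v26,v30,v27) [-+-] → (0.4919, -0.930699, -1.5614)–(0.4919, -1.20189, -1.18813)  len=0.4614
  (v27,v30,v31) [-++] → (0.4919, -1.20189, -1.18813)–(0.4919, -1.63175, -0.5964)  len=0.7314
  (v27,v31,v28) [-+-] → (0.4919, -1.63175, -0.5964)–(0.4919, -1.63175, 0.144333)  len=0.7407
  (v28,v31,v32) [-++] → (0.4919, -1.63175, 0.144333)–(0.4919, -1.63175, 0.5964)  len=0.4521
  (v28,v32,v29) [-+-] → (0.4919, -1.63175, 0.5964)–(0.4919, -1.19637, 1.19567)  len=0.7407
  (v29,v32,v33) [-++] → (0.4919, -1.19637, 1.19567)–(0.4919, -0.930699, 1.5614)  len=0.4520
  (v29,v33,v5) [-+-] → (0.4919, -0.930699, 1.5614)–(0.4919, -0.4919, 1.70398)  len=0.4614
  (v30,v0,v1) [+-+] → (0.4919, -0.4919, -1.70398)–(0.4919, 0, -1.77017)  len=0.4963
  (v33,v4,v5) [++-] → (0.4919, 0, 1.77017)–(0.4919, -0.4919, 1.70398)  len=0.4963

Chained into 1 loop(s):
  loop 1: 20 segments, perimeter = 10.9875
Total perimeter = 10.988


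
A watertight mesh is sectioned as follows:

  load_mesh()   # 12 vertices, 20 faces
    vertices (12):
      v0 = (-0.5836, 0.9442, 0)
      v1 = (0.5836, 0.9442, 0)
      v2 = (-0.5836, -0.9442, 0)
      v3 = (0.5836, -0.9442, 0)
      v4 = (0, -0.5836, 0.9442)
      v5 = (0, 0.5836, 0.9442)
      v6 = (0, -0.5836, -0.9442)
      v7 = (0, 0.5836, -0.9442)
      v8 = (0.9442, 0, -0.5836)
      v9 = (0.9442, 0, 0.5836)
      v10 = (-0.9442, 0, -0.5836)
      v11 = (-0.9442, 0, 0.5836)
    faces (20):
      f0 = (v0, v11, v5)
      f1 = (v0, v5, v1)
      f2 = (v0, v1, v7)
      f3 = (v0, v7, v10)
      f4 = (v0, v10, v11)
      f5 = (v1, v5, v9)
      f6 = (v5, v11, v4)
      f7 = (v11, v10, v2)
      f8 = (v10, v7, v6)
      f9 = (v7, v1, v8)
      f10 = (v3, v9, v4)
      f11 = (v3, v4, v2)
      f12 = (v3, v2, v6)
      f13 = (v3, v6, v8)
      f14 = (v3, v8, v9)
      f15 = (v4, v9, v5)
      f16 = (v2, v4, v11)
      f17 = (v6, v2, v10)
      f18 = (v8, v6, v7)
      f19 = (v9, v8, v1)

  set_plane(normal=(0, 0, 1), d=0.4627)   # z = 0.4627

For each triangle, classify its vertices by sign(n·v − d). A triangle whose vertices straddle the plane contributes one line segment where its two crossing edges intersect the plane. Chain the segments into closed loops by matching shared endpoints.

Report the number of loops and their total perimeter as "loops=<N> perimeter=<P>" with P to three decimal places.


Straddling triangles (10 of 20):
  (v0,v11,v5) [-++] → (-0.869497, 0.195603, 0.4627)–(-0.29761, 0.76749, 0.4627)  len=0.8088
  (v0,v5,v1) [-+-] → (-0.29761, 0.76749, 0.4627)–(0.29761, 0.76749, 0.4627)  len=0.5952
  (v0,v10,v11) [--+] → (-0.9442, 0, 0.4627)–(-0.869497, 0.195603, 0.4627)  len=0.2094
  (v1,v5,v9) [-++] → (0.29761, 0.76749, 0.4627)–(0.869497, 0.195603, 0.4627)  len=0.8088
  (v11,v10,v2) [+--] → (-0.9442, 0, 0.4627)–(-0.869497, -0.195603, 0.4627)  len=0.2094
  (v3,v9,v4) [-++] → (0.869497, -0.195603, 0.4627)–(0.29761, -0.76749, 0.4627)  len=0.8088
  (v3,v4,v2) [-+-] → (0.29761, -0.76749, 0.4627)–(-0.29761, -0.76749, 0.4627)  len=0.5952
  (v3,v8,v9) [--+] → (0.9442, 0, 0.4627)–(0.869497, -0.195603, 0.4627)  len=0.2094
  (v2,v4,v11) [-++] → (-0.29761, -0.76749, 0.4627)–(-0.869497, -0.195603, 0.4627)  len=0.8088
  (v9,v8,v1) [+--] → (0.9442, 0, 0.4627)–(0.869497, 0.195603, 0.4627)  len=0.2094

Chained into 1 loop(s):
  loop 1: 10 segments, perimeter = 5.2631
Total perimeter = 5.263

loops=1 perimeter=5.263


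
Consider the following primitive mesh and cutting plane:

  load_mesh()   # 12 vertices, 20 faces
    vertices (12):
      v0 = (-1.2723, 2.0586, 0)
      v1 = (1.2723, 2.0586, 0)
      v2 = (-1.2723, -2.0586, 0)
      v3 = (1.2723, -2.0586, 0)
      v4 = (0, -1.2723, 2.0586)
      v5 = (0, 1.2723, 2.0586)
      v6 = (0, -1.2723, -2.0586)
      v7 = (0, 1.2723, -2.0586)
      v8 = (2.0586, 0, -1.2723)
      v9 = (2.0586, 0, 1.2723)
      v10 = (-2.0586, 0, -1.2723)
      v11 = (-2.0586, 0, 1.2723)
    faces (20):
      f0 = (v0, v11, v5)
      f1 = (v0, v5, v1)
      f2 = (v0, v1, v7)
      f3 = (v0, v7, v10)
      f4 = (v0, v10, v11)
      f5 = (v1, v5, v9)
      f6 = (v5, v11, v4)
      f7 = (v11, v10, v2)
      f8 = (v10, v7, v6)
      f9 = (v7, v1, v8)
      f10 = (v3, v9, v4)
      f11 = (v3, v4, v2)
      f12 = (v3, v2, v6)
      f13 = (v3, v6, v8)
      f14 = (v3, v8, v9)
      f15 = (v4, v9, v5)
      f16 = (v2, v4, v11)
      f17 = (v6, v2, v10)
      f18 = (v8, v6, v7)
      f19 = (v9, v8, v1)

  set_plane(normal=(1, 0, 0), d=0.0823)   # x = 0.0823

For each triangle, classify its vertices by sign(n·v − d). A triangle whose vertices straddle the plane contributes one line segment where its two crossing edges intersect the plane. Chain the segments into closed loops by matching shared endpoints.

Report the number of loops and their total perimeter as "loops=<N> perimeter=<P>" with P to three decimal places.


Straddling triangles (10 of 20):
  (v0,v5,v1) [--+] → (0.0823, 1.32316, 1.92544)–(0.0823, 2.0586, 0)  len=2.0611
  (v0,v1,v7) [-+-] → (0.0823, 2.0586, 0)–(0.0823, 1.32316, -1.92544)  len=2.0611
  (v1,v5,v9) [+-+] → (0.0823, 1.32316, 1.92544)–(0.0823, 1.22144, 2.02716)  len=0.1439
  (v7,v1,v8) [-++] → (0.0823, 1.32316, -1.92544)–(0.0823, 1.22144, -2.02716)  len=0.1439
  (v3,v9,v4) [++-] → (0.0823, -1.22144, 2.02716)–(0.0823, -1.32316, 1.92544)  len=0.1439
  (v3,v4,v2) [+--] → (0.0823, -1.32316, 1.92544)–(0.0823, -2.0586, 0)  len=2.0611
  (v3,v2,v6) [+--] → (0.0823, -2.0586, 0)–(0.0823, -1.32316, -1.92544)  len=2.0611
  (v3,v6,v8) [+-+] → (0.0823, -1.32316, -1.92544)–(0.0823, -1.22144, -2.02716)  len=0.1439
  (v4,v9,v5) [-+-] → (0.0823, -1.22144, 2.02716)–(0.0823, 1.22144, 2.02716)  len=2.4429
  (v8,v6,v7) [+--] → (0.0823, -1.22144, -2.02716)–(0.0823, 1.22144, -2.02716)  len=2.4429

Chained into 1 loop(s):
  loop 1: 10 segments, perimeter = 13.7056
Total perimeter = 13.706

loops=1 perimeter=13.706


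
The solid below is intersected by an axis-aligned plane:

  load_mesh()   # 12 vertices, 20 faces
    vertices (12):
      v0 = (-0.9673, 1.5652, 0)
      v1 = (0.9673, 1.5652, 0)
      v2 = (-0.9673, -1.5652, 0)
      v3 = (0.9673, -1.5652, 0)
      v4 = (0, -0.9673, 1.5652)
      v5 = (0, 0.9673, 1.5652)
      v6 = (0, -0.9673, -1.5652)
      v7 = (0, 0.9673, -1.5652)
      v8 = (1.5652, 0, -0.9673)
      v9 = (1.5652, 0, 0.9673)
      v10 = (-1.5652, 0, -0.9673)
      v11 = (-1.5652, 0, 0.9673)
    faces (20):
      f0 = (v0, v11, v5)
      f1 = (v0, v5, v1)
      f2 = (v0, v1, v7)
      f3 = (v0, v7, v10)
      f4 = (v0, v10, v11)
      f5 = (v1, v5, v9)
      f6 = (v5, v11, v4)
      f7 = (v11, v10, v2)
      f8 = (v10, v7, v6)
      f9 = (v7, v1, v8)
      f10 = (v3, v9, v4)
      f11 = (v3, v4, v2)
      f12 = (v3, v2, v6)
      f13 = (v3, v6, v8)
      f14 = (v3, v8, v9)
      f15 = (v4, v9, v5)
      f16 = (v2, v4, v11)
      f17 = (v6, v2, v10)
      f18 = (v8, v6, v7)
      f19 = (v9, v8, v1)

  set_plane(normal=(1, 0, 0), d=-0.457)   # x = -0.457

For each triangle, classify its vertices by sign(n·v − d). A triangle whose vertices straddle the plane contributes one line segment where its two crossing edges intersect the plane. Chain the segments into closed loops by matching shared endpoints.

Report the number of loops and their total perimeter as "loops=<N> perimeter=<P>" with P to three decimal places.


Straddling triangles (10 of 20):
  (v0,v11,v5) [--+] → (-0.457, 0.684872, 1.39063)–(-0.457, 1.24978, 0.825723)  len=0.7989
  (v0,v5,v1) [-++] → (-0.457, 1.24978, 0.825723)–(-0.457, 1.5652, 0)  len=0.8839
  (v0,v1,v7) [-++] → (-0.457, 1.5652, 0)–(-0.457, 1.24978, -0.825723)  len=0.8839
  (v0,v7,v10) [-+-] → (-0.457, 1.24978, -0.825723)–(-0.457, 0.684872, -1.39063)  len=0.7989
  (v5,v11,v4) [+-+] → (-0.457, 0.684872, 1.39063)–(-0.457, -0.684872, 1.39063)  len=1.3697
  (v10,v7,v6) [-++] → (-0.457, 0.684872, -1.39063)–(-0.457, -0.684872, -1.39063)  len=1.3697
  (v3,v4,v2) [++-] → (-0.457, -1.24978, 0.825723)–(-0.457, -1.5652, 0)  len=0.8839
  (v3,v2,v6) [+-+] → (-0.457, -1.5652, 0)–(-0.457, -1.24978, -0.825723)  len=0.8839
  (v2,v4,v11) [-+-] → (-0.457, -1.24978, 0.825723)–(-0.457, -0.684872, 1.39063)  len=0.7989
  (v6,v2,v10) [+--] → (-0.457, -1.24978, -0.825723)–(-0.457, -0.684872, -1.39063)  len=0.7989

Chained into 1 loop(s):
  loop 1: 10 segments, perimeter = 9.4707
Total perimeter = 9.471

loops=1 perimeter=9.471


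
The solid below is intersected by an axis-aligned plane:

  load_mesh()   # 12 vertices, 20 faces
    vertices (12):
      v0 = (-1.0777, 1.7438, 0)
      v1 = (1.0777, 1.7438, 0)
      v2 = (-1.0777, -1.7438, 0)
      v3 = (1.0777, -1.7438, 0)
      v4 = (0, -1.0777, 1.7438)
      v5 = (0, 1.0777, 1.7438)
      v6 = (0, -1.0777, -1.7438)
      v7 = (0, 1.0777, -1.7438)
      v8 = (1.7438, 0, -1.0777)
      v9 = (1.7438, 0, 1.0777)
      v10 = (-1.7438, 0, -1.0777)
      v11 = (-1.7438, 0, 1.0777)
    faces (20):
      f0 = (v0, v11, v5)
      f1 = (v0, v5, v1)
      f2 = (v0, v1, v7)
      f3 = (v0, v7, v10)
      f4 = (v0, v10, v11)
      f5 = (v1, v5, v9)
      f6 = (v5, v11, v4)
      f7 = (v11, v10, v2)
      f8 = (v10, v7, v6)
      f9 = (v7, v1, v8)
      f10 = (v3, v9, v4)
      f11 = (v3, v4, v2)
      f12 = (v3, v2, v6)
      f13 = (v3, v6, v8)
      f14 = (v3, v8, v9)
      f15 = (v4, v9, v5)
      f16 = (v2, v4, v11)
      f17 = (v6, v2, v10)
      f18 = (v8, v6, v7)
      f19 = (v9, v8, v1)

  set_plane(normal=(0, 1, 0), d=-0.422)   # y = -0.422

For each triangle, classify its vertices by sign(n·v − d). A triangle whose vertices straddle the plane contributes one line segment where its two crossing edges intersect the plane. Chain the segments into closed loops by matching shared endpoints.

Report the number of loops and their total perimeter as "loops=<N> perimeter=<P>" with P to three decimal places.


Straddling triangles (10 of 20):
  (v5,v11,v4) [++-] → (-1.06097, -0.422, 1.33853)–(0, -0.422, 1.7438)  len=1.1357
  (v11,v10,v2) [++-] → (-1.5826, -0.422, -0.816896)–(-1.5826, -0.422, 0.816896)  len=1.6338
  (v10,v7,v6) [++-] → (0, -0.422, -1.7438)–(-1.06097, -0.422, -1.33853)  len=1.1357
  (v3,v9,v4) [-+-] → (1.5826, -0.422, 0.816896)–(1.06097, -0.422, 1.33853)  len=0.7377
  (v3,v6,v8) [--+] → (1.06097, -0.422, -1.33853)–(1.5826, -0.422, -0.816896)  len=0.7377
  (v3,v8,v9) [-++] → (1.5826, -0.422, -0.816896)–(1.5826, -0.422, 0.816896)  len=1.6338
  (v4,v9,v5) [-++] → (1.06097, -0.422, 1.33853)–(0, -0.422, 1.7438)  len=1.1357
  (v2,v4,v11) [--+] → (-1.06097, -0.422, 1.33853)–(-1.5826, -0.422, 0.816896)  len=0.7377
  (v6,v2,v10) [--+] → (-1.5826, -0.422, -0.816896)–(-1.06097, -0.422, -1.33853)  len=0.7377
  (v8,v6,v7) [+-+] → (1.06097, -0.422, -1.33853)–(0, -0.422, -1.7438)  len=1.1357

Chained into 1 loop(s):
  loop 1: 10 segments, perimeter = 10.7613
Total perimeter = 10.761

loops=1 perimeter=10.761


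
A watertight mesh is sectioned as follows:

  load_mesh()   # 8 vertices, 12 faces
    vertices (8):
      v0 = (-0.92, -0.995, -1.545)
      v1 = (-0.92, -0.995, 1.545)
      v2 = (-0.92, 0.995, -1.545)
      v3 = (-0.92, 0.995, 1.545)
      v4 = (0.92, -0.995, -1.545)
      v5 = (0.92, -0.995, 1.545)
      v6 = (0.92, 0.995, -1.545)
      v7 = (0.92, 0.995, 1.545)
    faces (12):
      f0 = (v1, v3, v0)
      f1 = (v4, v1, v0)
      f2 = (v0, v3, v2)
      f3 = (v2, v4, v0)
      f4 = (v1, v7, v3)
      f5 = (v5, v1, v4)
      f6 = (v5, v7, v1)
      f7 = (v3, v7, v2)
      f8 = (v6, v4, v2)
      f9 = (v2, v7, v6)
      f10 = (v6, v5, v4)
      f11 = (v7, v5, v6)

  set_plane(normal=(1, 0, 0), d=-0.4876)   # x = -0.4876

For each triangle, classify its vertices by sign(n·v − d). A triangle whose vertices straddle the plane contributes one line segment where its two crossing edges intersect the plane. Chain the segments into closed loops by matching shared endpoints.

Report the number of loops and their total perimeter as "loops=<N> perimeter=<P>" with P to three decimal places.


Straddling triangles (8 of 12):
  (v4,v1,v0) [+--] → (-0.4876, -0.995, 0.81885)–(-0.4876, -0.995, -1.545)  len=2.3638
  (v2,v4,v0) [-+-] → (-0.4876, 0.52735, -1.545)–(-0.4876, -0.995, -1.545)  len=1.5223
  (v1,v7,v3) [-+-] → (-0.4876, -0.52735, 1.545)–(-0.4876, 0.995, 1.545)  len=1.5223
  (v5,v1,v4) [+-+] → (-0.4876, -0.995, 1.545)–(-0.4876, -0.995, 0.81885)  len=0.7261
  (v5,v7,v1) [++-] → (-0.4876, -0.52735, 1.545)–(-0.4876, -0.995, 1.545)  len=0.4677
  (v3,v7,v2) [-+-] → (-0.4876, 0.995, 1.545)–(-0.4876, 0.995, -0.81885)  len=2.3638
  (v6,v4,v2) [++-] → (-0.4876, 0.52735, -1.545)–(-0.4876, 0.995, -1.545)  len=0.4677
  (v2,v7,v6) [-++] → (-0.4876, 0.995, -0.81885)–(-0.4876, 0.995, -1.545)  len=0.7261

Chained into 1 loop(s):
  loop 1: 8 segments, perimeter = 10.1600
Total perimeter = 10.160

loops=1 perimeter=10.160


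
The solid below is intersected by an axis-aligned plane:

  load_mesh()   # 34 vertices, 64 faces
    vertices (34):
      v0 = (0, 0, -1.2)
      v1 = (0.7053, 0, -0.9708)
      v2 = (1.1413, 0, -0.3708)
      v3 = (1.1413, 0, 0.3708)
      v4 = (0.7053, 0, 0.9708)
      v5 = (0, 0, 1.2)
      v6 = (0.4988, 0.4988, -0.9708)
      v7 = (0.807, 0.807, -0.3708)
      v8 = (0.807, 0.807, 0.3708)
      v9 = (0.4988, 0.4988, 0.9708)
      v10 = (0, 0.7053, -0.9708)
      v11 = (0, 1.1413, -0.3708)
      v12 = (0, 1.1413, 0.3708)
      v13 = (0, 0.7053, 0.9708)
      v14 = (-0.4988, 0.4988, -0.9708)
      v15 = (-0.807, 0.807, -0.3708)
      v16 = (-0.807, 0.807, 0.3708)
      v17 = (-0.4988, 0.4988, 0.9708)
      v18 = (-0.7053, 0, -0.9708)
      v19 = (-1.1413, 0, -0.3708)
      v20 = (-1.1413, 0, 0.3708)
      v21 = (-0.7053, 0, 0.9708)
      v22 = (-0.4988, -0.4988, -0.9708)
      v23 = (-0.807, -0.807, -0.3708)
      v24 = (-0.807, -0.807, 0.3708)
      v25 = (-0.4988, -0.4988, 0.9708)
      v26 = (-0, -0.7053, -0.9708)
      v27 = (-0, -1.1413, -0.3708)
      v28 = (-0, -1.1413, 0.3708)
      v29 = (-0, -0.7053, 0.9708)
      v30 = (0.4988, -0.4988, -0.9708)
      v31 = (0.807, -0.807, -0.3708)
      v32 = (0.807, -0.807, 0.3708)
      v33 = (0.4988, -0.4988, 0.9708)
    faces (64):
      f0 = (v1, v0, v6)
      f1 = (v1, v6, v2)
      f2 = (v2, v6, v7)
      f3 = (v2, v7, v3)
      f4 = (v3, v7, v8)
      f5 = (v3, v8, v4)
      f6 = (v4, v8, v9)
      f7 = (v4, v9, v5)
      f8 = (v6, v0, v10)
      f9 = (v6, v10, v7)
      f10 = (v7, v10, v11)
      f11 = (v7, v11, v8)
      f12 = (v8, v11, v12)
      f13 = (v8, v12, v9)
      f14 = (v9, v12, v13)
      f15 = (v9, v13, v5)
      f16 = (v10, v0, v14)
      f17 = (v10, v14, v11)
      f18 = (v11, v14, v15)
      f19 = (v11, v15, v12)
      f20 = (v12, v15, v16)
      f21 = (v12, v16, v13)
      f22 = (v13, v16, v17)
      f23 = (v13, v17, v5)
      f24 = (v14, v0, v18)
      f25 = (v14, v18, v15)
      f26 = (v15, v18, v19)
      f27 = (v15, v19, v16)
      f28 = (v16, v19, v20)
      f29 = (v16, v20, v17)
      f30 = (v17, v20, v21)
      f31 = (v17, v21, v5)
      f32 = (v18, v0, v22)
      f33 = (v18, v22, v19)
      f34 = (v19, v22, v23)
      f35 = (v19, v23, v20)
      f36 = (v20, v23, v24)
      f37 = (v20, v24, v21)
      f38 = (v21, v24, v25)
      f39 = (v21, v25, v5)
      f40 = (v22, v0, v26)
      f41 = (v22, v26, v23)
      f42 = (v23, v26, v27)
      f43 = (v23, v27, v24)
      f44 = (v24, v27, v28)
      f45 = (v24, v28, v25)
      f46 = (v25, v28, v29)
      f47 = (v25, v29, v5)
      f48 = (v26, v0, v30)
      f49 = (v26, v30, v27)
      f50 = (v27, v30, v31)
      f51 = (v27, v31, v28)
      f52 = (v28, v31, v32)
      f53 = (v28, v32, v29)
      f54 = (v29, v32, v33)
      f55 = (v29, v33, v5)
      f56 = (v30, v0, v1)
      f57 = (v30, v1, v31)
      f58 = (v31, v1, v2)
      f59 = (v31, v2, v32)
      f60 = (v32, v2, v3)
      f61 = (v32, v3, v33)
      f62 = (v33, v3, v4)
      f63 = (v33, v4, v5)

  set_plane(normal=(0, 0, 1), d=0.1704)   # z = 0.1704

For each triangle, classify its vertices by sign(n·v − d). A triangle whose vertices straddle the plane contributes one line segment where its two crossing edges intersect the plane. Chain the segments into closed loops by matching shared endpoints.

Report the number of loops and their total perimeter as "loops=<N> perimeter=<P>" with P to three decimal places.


loops=1 perimeter=6.988

Straddling triangles (16 of 64):
  (v2,v7,v3) [--+] → (1.05096, 0.218073, 0.1704)–(1.1413, 0, 0.1704)  len=0.2360
  (v3,v7,v8) [+-+] → (1.05096, 0.218073, 0.1704)–(0.807, 0.807, 0.1704)  len=0.6375
  (v7,v11,v8) [--+] → (0.588927, 0.897337, 0.1704)–(0.807, 0.807, 0.1704)  len=0.2360
  (v8,v11,v12) [+-+] → (0.588927, 0.897337, 0.1704)–(0, 1.1413, 0.1704)  len=0.6375
  (v11,v15,v12) [--+] → (-0.218073, 1.05096, 0.1704)–(0, 1.1413, 0.1704)  len=0.2360
  (v12,v15,v16) [+-+] → (-0.218073, 1.05096, 0.1704)–(-0.807, 0.807, 0.1704)  len=0.6375
  (v15,v19,v16) [--+] → (-0.897337, 0.588927, 0.1704)–(-0.807, 0.807, 0.1704)  len=0.2360
  (v16,v19,v20) [+-+] → (-0.897337, 0.588927, 0.1704)–(-1.1413, 0, 0.1704)  len=0.6375
  (v19,v23,v20) [--+] → (-1.05096, -0.218073, 0.1704)–(-1.1413, 0, 0.1704)  len=0.2360
  (v20,v23,v24) [+-+] → (-1.05096, -0.218073, 0.1704)–(-0.807, -0.807, 0.1704)  len=0.6375
  (v23,v27,v24) [--+] → (-0.588927, -0.897337, 0.1704)–(-0.807, -0.807, 0.1704)  len=0.2360
  (v24,v27,v28) [+-+] → (-0.588927, -0.897337, 0.1704)–(0, -1.1413, 0.1704)  len=0.6375
  (v27,v31,v28) [--+] → (0.218073, -1.05096, 0.1704)–(0, -1.1413, 0.1704)  len=0.2360
  (v28,v31,v32) [+-+] → (0.218073, -1.05096, 0.1704)–(0.807, -0.807, 0.1704)  len=0.6375
  (v31,v2,v32) [--+] → (0.897337, -0.588927, 0.1704)–(0.807, -0.807, 0.1704)  len=0.2360
  (v32,v2,v3) [+-+] → (0.897337, -0.588927, 0.1704)–(1.1413, 0, 0.1704)  len=0.6375

Chained into 1 loop(s):
  loop 1: 16 segments, perimeter = 6.9880
Total perimeter = 6.988


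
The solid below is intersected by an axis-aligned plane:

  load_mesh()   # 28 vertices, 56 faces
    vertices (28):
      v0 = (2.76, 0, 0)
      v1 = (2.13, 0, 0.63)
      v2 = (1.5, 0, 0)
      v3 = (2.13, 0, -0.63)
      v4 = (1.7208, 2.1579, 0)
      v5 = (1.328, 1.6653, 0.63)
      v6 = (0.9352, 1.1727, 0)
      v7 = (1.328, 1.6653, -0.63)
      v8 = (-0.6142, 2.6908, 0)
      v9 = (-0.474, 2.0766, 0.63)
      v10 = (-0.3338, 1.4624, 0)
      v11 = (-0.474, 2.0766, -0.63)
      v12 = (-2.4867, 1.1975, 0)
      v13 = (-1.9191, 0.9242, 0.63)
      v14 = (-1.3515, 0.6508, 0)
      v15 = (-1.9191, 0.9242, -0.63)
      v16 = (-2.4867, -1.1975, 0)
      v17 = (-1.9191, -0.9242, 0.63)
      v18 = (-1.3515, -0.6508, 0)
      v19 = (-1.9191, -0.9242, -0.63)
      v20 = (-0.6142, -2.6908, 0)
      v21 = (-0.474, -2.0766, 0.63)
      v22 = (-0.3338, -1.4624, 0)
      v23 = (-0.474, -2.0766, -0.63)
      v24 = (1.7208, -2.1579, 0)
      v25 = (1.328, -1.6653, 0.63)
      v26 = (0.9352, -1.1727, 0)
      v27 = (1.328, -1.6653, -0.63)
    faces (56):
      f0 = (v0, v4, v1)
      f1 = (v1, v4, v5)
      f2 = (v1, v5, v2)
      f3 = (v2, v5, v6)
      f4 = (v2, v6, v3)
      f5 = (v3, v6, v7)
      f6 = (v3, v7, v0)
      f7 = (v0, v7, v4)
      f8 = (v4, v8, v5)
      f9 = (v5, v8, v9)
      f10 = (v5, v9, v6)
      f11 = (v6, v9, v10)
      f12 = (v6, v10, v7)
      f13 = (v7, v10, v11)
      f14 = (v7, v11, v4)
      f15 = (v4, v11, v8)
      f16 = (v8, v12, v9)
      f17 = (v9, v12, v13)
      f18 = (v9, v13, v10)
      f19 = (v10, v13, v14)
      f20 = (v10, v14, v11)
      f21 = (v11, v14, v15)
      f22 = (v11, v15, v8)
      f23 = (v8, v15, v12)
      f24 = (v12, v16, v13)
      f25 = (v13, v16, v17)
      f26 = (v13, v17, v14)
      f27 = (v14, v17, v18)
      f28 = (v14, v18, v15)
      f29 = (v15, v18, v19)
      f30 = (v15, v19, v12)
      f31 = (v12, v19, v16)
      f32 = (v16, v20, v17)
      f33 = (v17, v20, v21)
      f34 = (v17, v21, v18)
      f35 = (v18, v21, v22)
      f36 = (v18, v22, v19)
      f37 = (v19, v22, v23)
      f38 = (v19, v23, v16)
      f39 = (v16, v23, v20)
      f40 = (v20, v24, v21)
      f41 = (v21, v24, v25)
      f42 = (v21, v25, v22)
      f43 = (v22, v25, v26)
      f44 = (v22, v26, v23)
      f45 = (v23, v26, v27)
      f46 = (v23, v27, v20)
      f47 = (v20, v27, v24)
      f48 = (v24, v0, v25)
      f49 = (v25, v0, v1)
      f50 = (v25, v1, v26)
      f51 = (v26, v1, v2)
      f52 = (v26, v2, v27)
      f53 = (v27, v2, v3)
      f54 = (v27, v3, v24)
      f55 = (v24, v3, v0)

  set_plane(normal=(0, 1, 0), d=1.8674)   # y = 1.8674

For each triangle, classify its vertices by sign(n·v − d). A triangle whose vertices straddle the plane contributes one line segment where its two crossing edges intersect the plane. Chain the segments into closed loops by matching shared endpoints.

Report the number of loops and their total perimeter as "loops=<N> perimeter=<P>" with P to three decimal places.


Straddling triangles (16 of 56):
  (v0,v4,v1) [-+-] → (1.8607, 1.8674, 0)–(1.77589, 1.8674, 0.0848116)  len=0.1199
  (v1,v4,v5) [-+-] → (1.77589, 1.8674, 0.0848116)–(1.48915, 1.8674, 0.371529)  len=0.4055
  (v0,v7,v4) [--+] → (1.48915, 1.8674, -0.371529)–(1.8607, 1.8674, 0)  len=0.5254
  (v4,v8,v5) [++-] → (0.945242, 1.8674, 0.505843)–(1.48915, 1.8674, 0.371529)  len=0.5603
  (v5,v8,v9) [-++] → (0.945242, 1.8674, 0.505843)–(0.442553, 1.8674, 0.63)  len=0.5178
  (v5,v9,v6) [-+-] → (0.442553, 1.8674, 0.63)–(-0.147853, 1.8674, 0.484192)  len=0.6081
  (v6,v9,v10) [-+-] → (-0.147853, 1.8674, 0.484192)–(-0.426247, 1.8674, 0.415418)  len=0.2868
  (v7,v10,v11) [--+] → (-0.426247, 1.8674, -0.415418)–(0.442553, 1.8674, -0.63)  len=0.8949
  (v7,v11,v4) [-++] → (0.442553, 1.8674, -0.63)–(1.48915, 1.8674, -0.371529)  len=1.0780
  (v8,v12,v9) [+-+] → (-1.64669, 1.8674, 0)–(-0.952964, 1.8674, 0.480078)  len=0.8436
  (v9,v12,v13) [+--] → (-0.952964, 1.8674, 0.480078)–(-0.736335, 1.8674, 0.63)  len=0.2634
  (v9,v13,v10) [+--] → (-0.736335, 1.8674, 0.63)–(-0.426247, 1.8674, 0.415418)  len=0.3771
  (v10,v14,v11) [--+] → (-0.602751, 1.8674, -0.537563)–(-0.426247, 1.8674, -0.415418)  len=0.2146
  (v11,v14,v15) [+--] → (-0.602751, 1.8674, -0.537563)–(-0.736335, 1.8674, -0.63)  len=0.1624
  (v11,v15,v8) [+-+] → (-0.736335, 1.8674, -0.63)–(-1.2224, 1.8674, -0.293639)  len=0.5911
  (v8,v15,v12) [+--] → (-1.2224, 1.8674, -0.293639)–(-1.64669, 1.8674, 0)  len=0.5160

Chained into 1 loop(s):
  loop 1: 16 segments, perimeter = 7.9651
Total perimeter = 7.965

loops=1 perimeter=7.965
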